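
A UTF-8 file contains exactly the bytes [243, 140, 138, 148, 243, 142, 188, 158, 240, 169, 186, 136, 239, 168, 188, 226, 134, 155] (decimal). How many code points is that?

Byte at offset 0: 0xF3 = 11110011 → 4-byte char (#1). Advance 4.
Byte at offset 4: 0xF3 = 11110011 → 4-byte char (#2). Advance 4.
Byte at offset 8: 0xF0 = 11110000 → 4-byte char (#3). Advance 4.
Byte at offset 12: 0xEF = 11101111 → 3-byte char (#4). Advance 3.
Byte at offset 15: 0xE2 = 11100010 → 3-byte char (#5). Advance 3.
Reached end at offset 18 after 5 code points.

5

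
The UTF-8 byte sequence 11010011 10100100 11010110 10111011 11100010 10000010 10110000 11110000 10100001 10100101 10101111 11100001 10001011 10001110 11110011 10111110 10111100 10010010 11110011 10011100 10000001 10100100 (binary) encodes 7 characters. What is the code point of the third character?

Offset 0: leading byte 0xD3 = 11010011 → 2-byte char #1 = D3 A4.
Offset 2: leading byte 0xD6 = 11010110 → 2-byte char #2 = D6 BB.
Offset 4: leading byte 0xE2 = 11100010 → 3-byte char #3 = E2 82 B0.
Leading byte 0xE2 = 11100010 matches 1110xxxx → 3-byte sequence.
Byte 1: 0xE2 = 11100010, payload 0010 (4 bits).
Byte 2: 0x82 = 10000010 (10xxxxxx ✓), payload 000010.
Byte 3: 0xB0 = 10110000 (10xxxxxx ✓), payload 110000.
Concatenate: 0010000010110000 = 0x20B0 (16 bits → U+20B0).

U+20B0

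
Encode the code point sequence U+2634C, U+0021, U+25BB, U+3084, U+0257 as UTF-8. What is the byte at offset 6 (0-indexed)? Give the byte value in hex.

U+2634C → 4-byte form F0 A6 8D 8C at offsets 0–3.
U+0021 → 1-byte form 21 at offsets 4–4.
U+25BB → 3-byte form E2 96 BB at offsets 5–7.
Offset 6 falls in char 3's range; it's byte 2 of E2 96 BB = 0x96.

0x96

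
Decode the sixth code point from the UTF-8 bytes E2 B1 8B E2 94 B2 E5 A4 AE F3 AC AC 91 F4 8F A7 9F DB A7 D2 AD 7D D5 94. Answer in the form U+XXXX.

Offset 0: leading byte 0xE2 = 11100010 → 3-byte char #1 = E2 B1 8B.
Offset 3: leading byte 0xE2 = 11100010 → 3-byte char #2 = E2 94 B2.
Offset 6: leading byte 0xE5 = 11100101 → 3-byte char #3 = E5 A4 AE.
Offset 9: leading byte 0xF3 = 11110011 → 4-byte char #4 = F3 AC AC 91.
Offset 13: leading byte 0xF4 = 11110100 → 4-byte char #5 = F4 8F A7 9F.
Offset 17: leading byte 0xDB = 11011011 → 2-byte char #6 = DB A7.
Leading byte 0xDB = 11011011 matches 110xxxxx → 2-byte sequence.
Byte 1: 0xDB = 11011011, payload 11011 (5 bits).
Byte 2: 0xA7 = 10100111 (10xxxxxx ✓), payload 100111.
Concatenate: 11011100111 = 0x6E7 (11 bits → U+06E7).

U+06E7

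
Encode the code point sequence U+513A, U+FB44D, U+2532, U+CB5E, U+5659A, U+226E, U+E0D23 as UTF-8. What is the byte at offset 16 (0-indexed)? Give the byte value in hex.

U+513A → 3-byte form E5 84 BA at offsets 0–2.
U+FB44D → 4-byte form F3 BB 91 8D at offsets 3–6.
U+2532 → 3-byte form E2 94 B2 at offsets 7–9.
U+CB5E → 3-byte form EC AD 9E at offsets 10–12.
U+5659A → 4-byte form F1 96 96 9A at offsets 13–16.
Offset 16 falls in char 5's range; it's byte 4 of F1 96 96 9A = 0x9A.

0x9A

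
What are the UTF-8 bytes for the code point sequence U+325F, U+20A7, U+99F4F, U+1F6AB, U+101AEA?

U+325F: 3-byte form → E3 89 9F.
U+20A7: 3-byte form → E2 82 A7.
U+99F4F: 4-byte form → F2 99 BD 8F.
U+1F6AB: 4-byte form → F0 9F 9A AB.
U+101AEA: 4-byte form → F4 81 AB AA.
Concatenated (18 bytes): E3 89 9F E2 82 A7 F2 99 BD 8F F0 9F 9A AB F4 81 AB AA.

E3 89 9F E2 82 A7 F2 99 BD 8F F0 9F 9A AB F4 81 AB AA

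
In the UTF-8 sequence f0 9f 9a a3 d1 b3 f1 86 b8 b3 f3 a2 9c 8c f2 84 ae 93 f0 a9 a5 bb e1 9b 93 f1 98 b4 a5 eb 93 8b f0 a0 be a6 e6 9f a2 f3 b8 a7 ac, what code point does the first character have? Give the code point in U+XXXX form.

U+1F6A3

Offset 0: leading byte 0xF0 = 11110000 → 4-byte char #1 = F0 9F 9A A3.
Leading byte 0xF0 = 11110000 matches 11110xxx → 4-byte sequence.
Byte 1: 0xF0 = 11110000, payload 000 (3 bits).
Byte 2: 0x9F = 10011111 (10xxxxxx ✓), payload 011111.
Byte 3: 0x9A = 10011010 (10xxxxxx ✓), payload 011010.
Byte 4: 0xA3 = 10100011 (10xxxxxx ✓), payload 100011.
Concatenate: 000011111011010100011 = 0x1F6A3 (21 bits → U+1F6A3).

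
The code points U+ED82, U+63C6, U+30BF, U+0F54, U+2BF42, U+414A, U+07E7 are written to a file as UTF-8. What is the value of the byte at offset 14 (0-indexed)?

U+ED82 → 3-byte form EE B6 82 at offsets 0–2.
U+63C6 → 3-byte form E6 8F 86 at offsets 3–5.
U+30BF → 3-byte form E3 82 BF at offsets 6–8.
U+0F54 → 3-byte form E0 BD 94 at offsets 9–11.
U+2BF42 → 4-byte form F0 AB BD 82 at offsets 12–15.
Offset 14 falls in char 5's range; it's byte 3 of F0 AB BD 82 = 0xBD.

0xBD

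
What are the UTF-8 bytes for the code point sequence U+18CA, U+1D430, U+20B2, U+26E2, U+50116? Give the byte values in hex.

E1 A3 8A F0 9D 90 B0 E2 82 B2 E2 9B A2 F1 90 84 96

U+18CA: 3-byte form → E1 A3 8A.
U+1D430: 4-byte form → F0 9D 90 B0.
U+20B2: 3-byte form → E2 82 B2.
U+26E2: 3-byte form → E2 9B A2.
U+50116: 4-byte form → F1 90 84 96.
Concatenated (17 bytes): E1 A3 8A F0 9D 90 B0 E2 82 B2 E2 9B A2 F1 90 84 96.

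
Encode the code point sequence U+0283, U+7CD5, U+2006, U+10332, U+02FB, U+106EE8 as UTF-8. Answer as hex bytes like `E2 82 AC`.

CA 83 E7 B3 95 E2 80 86 F0 90 8C B2 CB BB F4 86 BB A8

U+0283: 2-byte form → CA 83.
U+7CD5: 3-byte form → E7 B3 95.
U+2006: 3-byte form → E2 80 86.
U+10332: 4-byte form → F0 90 8C B2.
U+02FB: 2-byte form → CB BB.
U+106EE8: 4-byte form → F4 86 BB A8.
Concatenated (18 bytes): CA 83 E7 B3 95 E2 80 86 F0 90 8C B2 CB BB F4 86 BB A8.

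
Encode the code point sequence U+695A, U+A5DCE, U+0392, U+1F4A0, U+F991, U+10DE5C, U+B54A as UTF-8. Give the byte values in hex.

U+695A: 3-byte form → E6 A5 9A.
U+A5DCE: 4-byte form → F2 A5 B7 8E.
U+0392: 2-byte form → CE 92.
U+1F4A0: 4-byte form → F0 9F 92 A0.
U+F991: 3-byte form → EF A6 91.
U+10DE5C: 4-byte form → F4 8D B9 9C.
U+B54A: 3-byte form → EB 95 8A.
Concatenated (23 bytes): E6 A5 9A F2 A5 B7 8E CE 92 F0 9F 92 A0 EF A6 91 F4 8D B9 9C EB 95 8A.

E6 A5 9A F2 A5 B7 8E CE 92 F0 9F 92 A0 EF A6 91 F4 8D B9 9C EB 95 8A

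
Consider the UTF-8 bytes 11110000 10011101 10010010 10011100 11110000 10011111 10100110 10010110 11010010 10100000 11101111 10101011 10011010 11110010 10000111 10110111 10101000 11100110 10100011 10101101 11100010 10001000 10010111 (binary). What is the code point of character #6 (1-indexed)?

Offset 0: leading byte 0xF0 = 11110000 → 4-byte char #1 = F0 9D 92 9C.
Offset 4: leading byte 0xF0 = 11110000 → 4-byte char #2 = F0 9F A6 96.
Offset 8: leading byte 0xD2 = 11010010 → 2-byte char #3 = D2 A0.
Offset 10: leading byte 0xEF = 11101111 → 3-byte char #4 = EF AB 9A.
Offset 13: leading byte 0xF2 = 11110010 → 4-byte char #5 = F2 87 B7 A8.
Offset 17: leading byte 0xE6 = 11100110 → 3-byte char #6 = E6 A3 AD.
Leading byte 0xE6 = 11100110 matches 1110xxxx → 3-byte sequence.
Byte 1: 0xE6 = 11100110, payload 0110 (4 bits).
Byte 2: 0xA3 = 10100011 (10xxxxxx ✓), payload 100011.
Byte 3: 0xAD = 10101101 (10xxxxxx ✓), payload 101101.
Concatenate: 0110100011101101 = 0x68ED (16 bits → U+68ED).

U+68ED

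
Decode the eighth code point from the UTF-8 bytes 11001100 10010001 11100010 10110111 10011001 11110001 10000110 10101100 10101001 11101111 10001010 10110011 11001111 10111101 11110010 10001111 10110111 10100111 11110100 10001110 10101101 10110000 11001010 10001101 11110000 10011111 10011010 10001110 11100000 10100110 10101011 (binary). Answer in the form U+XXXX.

Offset 0: leading byte 0xCC = 11001100 → 2-byte char #1 = CC 91.
Offset 2: leading byte 0xE2 = 11100010 → 3-byte char #2 = E2 B7 99.
Offset 5: leading byte 0xF1 = 11110001 → 4-byte char #3 = F1 86 AC A9.
Offset 9: leading byte 0xEF = 11101111 → 3-byte char #4 = EF 8A B3.
Offset 12: leading byte 0xCF = 11001111 → 2-byte char #5 = CF BD.
Offset 14: leading byte 0xF2 = 11110010 → 4-byte char #6 = F2 8F B7 A7.
Offset 18: leading byte 0xF4 = 11110100 → 4-byte char #7 = F4 8E AD B0.
Offset 22: leading byte 0xCA = 11001010 → 2-byte char #8 = CA 8D.
Leading byte 0xCA = 11001010 matches 110xxxxx → 2-byte sequence.
Byte 1: 0xCA = 11001010, payload 01010 (5 bits).
Byte 2: 0x8D = 10001101 (10xxxxxx ✓), payload 001101.
Concatenate: 01010001101 = 0x28D (11 bits → U+028D).

U+028D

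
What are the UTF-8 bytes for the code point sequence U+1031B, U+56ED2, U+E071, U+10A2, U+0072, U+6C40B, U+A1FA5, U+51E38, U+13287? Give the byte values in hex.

U+1031B: 4-byte form → F0 90 8C 9B.
U+56ED2: 4-byte form → F1 96 BB 92.
U+E071: 3-byte form → EE 81 B1.
U+10A2: 3-byte form → E1 82 A2.
U+0072: 1-byte form → 72.
U+6C40B: 4-byte form → F1 AC 90 8B.
U+A1FA5: 4-byte form → F2 A1 BE A5.
U+51E38: 4-byte form → F1 91 B8 B8.
U+13287: 4-byte form → F0 93 8A 87.
Concatenated (31 bytes): F0 90 8C 9B F1 96 BB 92 EE 81 B1 E1 82 A2 72 F1 AC 90 8B F2 A1 BE A5 F1 91 B8 B8 F0 93 8A 87.

F0 90 8C 9B F1 96 BB 92 EE 81 B1 E1 82 A2 72 F1 AC 90 8B F2 A1 BE A5 F1 91 B8 B8 F0 93 8A 87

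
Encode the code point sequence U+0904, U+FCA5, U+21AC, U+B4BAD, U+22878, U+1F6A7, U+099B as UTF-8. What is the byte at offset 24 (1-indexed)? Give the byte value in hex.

1-indexed offset 24 is 0-indexed offset 23.
U+0904 → 3-byte form E0 A4 84 at offsets 0–2.
U+FCA5 → 3-byte form EF B2 A5 at offsets 3–5.
U+21AC → 3-byte form E2 86 AC at offsets 6–8.
U+B4BAD → 4-byte form F2 B4 AE AD at offsets 9–12.
U+22878 → 4-byte form F0 A2 A1 B8 at offsets 13–16.
U+1F6A7 → 4-byte form F0 9F 9A A7 at offsets 17–20.
U+099B → 3-byte form E0 A6 9B at offsets 21–23.
Offset 23 falls in char 7's range; it's byte 3 of E0 A6 9B = 0x9B.

0x9B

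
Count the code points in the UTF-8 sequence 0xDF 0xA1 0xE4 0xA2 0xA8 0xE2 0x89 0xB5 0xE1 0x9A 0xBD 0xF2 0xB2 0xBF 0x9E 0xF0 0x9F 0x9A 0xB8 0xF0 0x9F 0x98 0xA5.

Byte at offset 0: 0xDF = 11011111 → 2-byte char (#1). Advance 2.
Byte at offset 2: 0xE4 = 11100100 → 3-byte char (#2). Advance 3.
Byte at offset 5: 0xE2 = 11100010 → 3-byte char (#3). Advance 3.
Byte at offset 8: 0xE1 = 11100001 → 3-byte char (#4). Advance 3.
Byte at offset 11: 0xF2 = 11110010 → 4-byte char (#5). Advance 4.
Byte at offset 15: 0xF0 = 11110000 → 4-byte char (#6). Advance 4.
Byte at offset 19: 0xF0 = 11110000 → 4-byte char (#7). Advance 4.
Reached end at offset 23 after 7 code points.

7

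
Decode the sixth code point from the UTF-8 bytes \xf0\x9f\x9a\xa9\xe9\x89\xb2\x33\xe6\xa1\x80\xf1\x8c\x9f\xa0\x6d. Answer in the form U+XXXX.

Offset 0: leading byte 0xF0 = 11110000 → 4-byte char #1 = F0 9F 9A A9.
Offset 4: leading byte 0xE9 = 11101001 → 3-byte char #2 = E9 89 B2.
Offset 7: leading byte 0x33 = 00110011 → 1-byte char #3 = 33.
Offset 8: leading byte 0xE6 = 11100110 → 3-byte char #4 = E6 A1 80.
Offset 11: leading byte 0xF1 = 11110001 → 4-byte char #5 = F1 8C 9F A0.
Offset 15: leading byte 0x6D = 01101101 → 1-byte char #6 = 6D.
Leading byte 0x6D = 01101101 matches 0xxxxxxx → 1-byte sequence.
Byte 1: 0x6D = 01101101, payload 1101101 (7 bits).
Concatenate: 1101101 = 0x6D (7 bits → U+006D).

U+006D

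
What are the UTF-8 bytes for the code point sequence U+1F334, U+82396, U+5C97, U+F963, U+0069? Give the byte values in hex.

F0 9F 8C B4 F2 82 8E 96 E5 B2 97 EF A5 A3 69

U+1F334: 4-byte form → F0 9F 8C B4.
U+82396: 4-byte form → F2 82 8E 96.
U+5C97: 3-byte form → E5 B2 97.
U+F963: 3-byte form → EF A5 A3.
U+0069: 1-byte form → 69.
Concatenated (15 bytes): F0 9F 8C B4 F2 82 8E 96 E5 B2 97 EF A5 A3 69.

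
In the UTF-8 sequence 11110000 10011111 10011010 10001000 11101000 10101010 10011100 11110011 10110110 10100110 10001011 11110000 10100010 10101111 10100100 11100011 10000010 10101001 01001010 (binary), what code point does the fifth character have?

Offset 0: leading byte 0xF0 = 11110000 → 4-byte char #1 = F0 9F 9A 88.
Offset 4: leading byte 0xE8 = 11101000 → 3-byte char #2 = E8 AA 9C.
Offset 7: leading byte 0xF3 = 11110011 → 4-byte char #3 = F3 B6 A6 8B.
Offset 11: leading byte 0xF0 = 11110000 → 4-byte char #4 = F0 A2 AF A4.
Offset 15: leading byte 0xE3 = 11100011 → 3-byte char #5 = E3 82 A9.
Leading byte 0xE3 = 11100011 matches 1110xxxx → 3-byte sequence.
Byte 1: 0xE3 = 11100011, payload 0011 (4 bits).
Byte 2: 0x82 = 10000010 (10xxxxxx ✓), payload 000010.
Byte 3: 0xA9 = 10101001 (10xxxxxx ✓), payload 101001.
Concatenate: 0011000010101001 = 0x30A9 (16 bits → U+30A9).

U+30A9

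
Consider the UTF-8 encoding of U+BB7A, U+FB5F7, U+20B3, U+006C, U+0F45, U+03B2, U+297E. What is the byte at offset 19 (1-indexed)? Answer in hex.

0xBE

1-indexed offset 19 is 0-indexed offset 18.
U+BB7A → 3-byte form EB AD BA at offsets 0–2.
U+FB5F7 → 4-byte form F3 BB 97 B7 at offsets 3–6.
U+20B3 → 3-byte form E2 82 B3 at offsets 7–9.
U+006C → 1-byte form 6C at offsets 10–10.
U+0F45 → 3-byte form E0 BD 85 at offsets 11–13.
U+03B2 → 2-byte form CE B2 at offsets 14–15.
U+297E → 3-byte form E2 A5 BE at offsets 16–18.
Offset 18 falls in char 7's range; it's byte 3 of E2 A5 BE = 0xBE.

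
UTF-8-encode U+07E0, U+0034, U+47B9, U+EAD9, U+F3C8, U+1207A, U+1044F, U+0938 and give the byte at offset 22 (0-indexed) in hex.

U+07E0 → 2-byte form DF A0 at offsets 0–1.
U+0034 → 1-byte form 34 at offsets 2–2.
U+47B9 → 3-byte form E4 9E B9 at offsets 3–5.
U+EAD9 → 3-byte form EE AB 99 at offsets 6–8.
U+F3C8 → 3-byte form EF 8F 88 at offsets 9–11.
U+1207A → 4-byte form F0 92 81 BA at offsets 12–15.
U+1044F → 4-byte form F0 90 91 8F at offsets 16–19.
U+0938 → 3-byte form E0 A4 B8 at offsets 20–22.
Offset 22 falls in char 8's range; it's byte 3 of E0 A4 B8 = 0xB8.

0xB8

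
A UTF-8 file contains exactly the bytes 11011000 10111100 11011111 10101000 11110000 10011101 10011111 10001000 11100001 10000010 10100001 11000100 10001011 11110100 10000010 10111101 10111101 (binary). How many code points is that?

Byte at offset 0: 0xD8 = 11011000 → 2-byte char (#1). Advance 2.
Byte at offset 2: 0xDF = 11011111 → 2-byte char (#2). Advance 2.
Byte at offset 4: 0xF0 = 11110000 → 4-byte char (#3). Advance 4.
Byte at offset 8: 0xE1 = 11100001 → 3-byte char (#4). Advance 3.
Byte at offset 11: 0xC4 = 11000100 → 2-byte char (#5). Advance 2.
Byte at offset 13: 0xF4 = 11110100 → 4-byte char (#6). Advance 4.
Reached end at offset 17 after 6 code points.

6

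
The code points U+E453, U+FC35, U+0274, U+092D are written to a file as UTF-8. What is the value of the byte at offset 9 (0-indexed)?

0xA4

U+E453 → 3-byte form EE 91 93 at offsets 0–2.
U+FC35 → 3-byte form EF B0 B5 at offsets 3–5.
U+0274 → 2-byte form C9 B4 at offsets 6–7.
U+092D → 3-byte form E0 A4 AD at offsets 8–10.
Offset 9 falls in char 4's range; it's byte 2 of E0 A4 AD = 0xA4.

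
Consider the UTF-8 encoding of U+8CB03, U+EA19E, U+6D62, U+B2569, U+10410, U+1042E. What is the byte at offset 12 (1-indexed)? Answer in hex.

1-indexed offset 12 is 0-indexed offset 11.
U+8CB03 → 4-byte form F2 8C AC 83 at offsets 0–3.
U+EA19E → 4-byte form F3 AA 86 9E at offsets 4–7.
U+6D62 → 3-byte form E6 B5 A2 at offsets 8–10.
U+B2569 → 4-byte form F2 B2 95 A9 at offsets 11–14.
Offset 11 falls in char 4's range; it's byte 1 of F2 B2 95 A9 = 0xF2.

0xF2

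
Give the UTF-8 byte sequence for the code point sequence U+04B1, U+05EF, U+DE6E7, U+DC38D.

D2 B1 D7 AF F3 9E 9B A7 F3 9C 8E 8D

U+04B1: 2-byte form → D2 B1.
U+05EF: 2-byte form → D7 AF.
U+DE6E7: 4-byte form → F3 9E 9B A7.
U+DC38D: 4-byte form → F3 9C 8E 8D.
Concatenated (12 bytes): D2 B1 D7 AF F3 9E 9B A7 F3 9C 8E 8D.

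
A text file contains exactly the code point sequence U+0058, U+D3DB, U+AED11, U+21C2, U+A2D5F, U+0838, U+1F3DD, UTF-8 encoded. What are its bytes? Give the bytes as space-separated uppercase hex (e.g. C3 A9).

U+0058: 1-byte form → 58.
U+D3DB: 3-byte form → ED 8F 9B.
U+AED11: 4-byte form → F2 AE B4 91.
U+21C2: 3-byte form → E2 87 82.
U+A2D5F: 4-byte form → F2 A2 B5 9F.
U+0838: 3-byte form → E0 A0 B8.
U+1F3DD: 4-byte form → F0 9F 8F 9D.
Concatenated (22 bytes): 58 ED 8F 9B F2 AE B4 91 E2 87 82 F2 A2 B5 9F E0 A0 B8 F0 9F 8F 9D.

58 ED 8F 9B F2 AE B4 91 E2 87 82 F2 A2 B5 9F E0 A0 B8 F0 9F 8F 9D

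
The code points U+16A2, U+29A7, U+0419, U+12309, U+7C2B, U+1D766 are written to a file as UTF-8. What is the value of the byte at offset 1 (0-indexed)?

U+16A2 → 3-byte form E1 9A A2 at offsets 0–2.
Offset 1 falls in char 1's range; it's byte 2 of E1 9A A2 = 0x9A.

0x9A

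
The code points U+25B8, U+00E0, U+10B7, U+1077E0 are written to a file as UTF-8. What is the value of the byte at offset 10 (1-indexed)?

0x87

1-indexed offset 10 is 0-indexed offset 9.
U+25B8 → 3-byte form E2 96 B8 at offsets 0–2.
U+00E0 → 2-byte form C3 A0 at offsets 3–4.
U+10B7 → 3-byte form E1 82 B7 at offsets 5–7.
U+1077E0 → 4-byte form F4 87 9F A0 at offsets 8–11.
Offset 9 falls in char 4's range; it's byte 2 of F4 87 9F A0 = 0x87.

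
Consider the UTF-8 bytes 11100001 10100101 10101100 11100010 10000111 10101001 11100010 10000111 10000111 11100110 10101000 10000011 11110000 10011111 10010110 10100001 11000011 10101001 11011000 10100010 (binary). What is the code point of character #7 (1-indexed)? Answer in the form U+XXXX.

Offset 0: leading byte 0xE1 = 11100001 → 3-byte char #1 = E1 A5 AC.
Offset 3: leading byte 0xE2 = 11100010 → 3-byte char #2 = E2 87 A9.
Offset 6: leading byte 0xE2 = 11100010 → 3-byte char #3 = E2 87 87.
Offset 9: leading byte 0xE6 = 11100110 → 3-byte char #4 = E6 A8 83.
Offset 12: leading byte 0xF0 = 11110000 → 4-byte char #5 = F0 9F 96 A1.
Offset 16: leading byte 0xC3 = 11000011 → 2-byte char #6 = C3 A9.
Offset 18: leading byte 0xD8 = 11011000 → 2-byte char #7 = D8 A2.
Leading byte 0xD8 = 11011000 matches 110xxxxx → 2-byte sequence.
Byte 1: 0xD8 = 11011000, payload 11000 (5 bits).
Byte 2: 0xA2 = 10100010 (10xxxxxx ✓), payload 100010.
Concatenate: 11000100010 = 0x622 (11 bits → U+0622).

U+0622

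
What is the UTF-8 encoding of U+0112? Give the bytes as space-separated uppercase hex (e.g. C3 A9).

C4 92

U+0112 = 0x112 = 274 decimal. In range U+0080–U+07FF → 2-byte form: 110xxxxx 10xxxxxx.
Binary (11 bits): 00100010010.
Split 5+6: 00100 | 010010.
Byte 1: 11000100 = 0xC4.
Byte 2: 10010010 = 0x92.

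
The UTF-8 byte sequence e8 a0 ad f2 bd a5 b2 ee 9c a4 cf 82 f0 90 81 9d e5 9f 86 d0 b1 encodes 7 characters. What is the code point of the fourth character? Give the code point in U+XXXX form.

Offset 0: leading byte 0xE8 = 11101000 → 3-byte char #1 = E8 A0 AD.
Offset 3: leading byte 0xF2 = 11110010 → 4-byte char #2 = F2 BD A5 B2.
Offset 7: leading byte 0xEE = 11101110 → 3-byte char #3 = EE 9C A4.
Offset 10: leading byte 0xCF = 11001111 → 2-byte char #4 = CF 82.
Leading byte 0xCF = 11001111 matches 110xxxxx → 2-byte sequence.
Byte 1: 0xCF = 11001111, payload 01111 (5 bits).
Byte 2: 0x82 = 10000010 (10xxxxxx ✓), payload 000010.
Concatenate: 01111000010 = 0x3C2 (11 bits → U+03C2).

U+03C2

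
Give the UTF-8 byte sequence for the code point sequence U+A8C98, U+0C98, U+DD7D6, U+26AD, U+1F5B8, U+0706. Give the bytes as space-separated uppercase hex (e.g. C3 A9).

F2 A8 B2 98 E0 B2 98 F3 9D 9F 96 E2 9A AD F0 9F 96 B8 DC 86

U+A8C98: 4-byte form → F2 A8 B2 98.
U+0C98: 3-byte form → E0 B2 98.
U+DD7D6: 4-byte form → F3 9D 9F 96.
U+26AD: 3-byte form → E2 9A AD.
U+1F5B8: 4-byte form → F0 9F 96 B8.
U+0706: 2-byte form → DC 86.
Concatenated (20 bytes): F2 A8 B2 98 E0 B2 98 F3 9D 9F 96 E2 9A AD F0 9F 96 B8 DC 86.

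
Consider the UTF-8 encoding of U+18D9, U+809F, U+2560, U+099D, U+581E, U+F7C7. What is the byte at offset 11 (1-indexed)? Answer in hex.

0xA6

1-indexed offset 11 is 0-indexed offset 10.
U+18D9 → 3-byte form E1 A3 99 at offsets 0–2.
U+809F → 3-byte form E8 82 9F at offsets 3–5.
U+2560 → 3-byte form E2 95 A0 at offsets 6–8.
U+099D → 3-byte form E0 A6 9D at offsets 9–11.
Offset 10 falls in char 4's range; it's byte 2 of E0 A6 9D = 0xA6.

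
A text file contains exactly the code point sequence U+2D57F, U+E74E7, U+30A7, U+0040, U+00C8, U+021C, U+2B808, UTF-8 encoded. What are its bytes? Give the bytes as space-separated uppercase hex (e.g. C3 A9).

U+2D57F: 4-byte form → F0 AD 95 BF.
U+E74E7: 4-byte form → F3 A7 93 A7.
U+30A7: 3-byte form → E3 82 A7.
U+0040: 1-byte form → 40.
U+00C8: 2-byte form → C3 88.
U+021C: 2-byte form → C8 9C.
U+2B808: 4-byte form → F0 AB A0 88.
Concatenated (20 bytes): F0 AD 95 BF F3 A7 93 A7 E3 82 A7 40 C3 88 C8 9C F0 AB A0 88.

F0 AD 95 BF F3 A7 93 A7 E3 82 A7 40 C3 88 C8 9C F0 AB A0 88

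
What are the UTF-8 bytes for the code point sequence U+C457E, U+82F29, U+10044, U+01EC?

U+C457E: 4-byte form → F3 84 95 BE.
U+82F29: 4-byte form → F2 82 BC A9.
U+10044: 4-byte form → F0 90 81 84.
U+01EC: 2-byte form → C7 AC.
Concatenated (14 bytes): F3 84 95 BE F2 82 BC A9 F0 90 81 84 C7 AC.

F3 84 95 BE F2 82 BC A9 F0 90 81 84 C7 AC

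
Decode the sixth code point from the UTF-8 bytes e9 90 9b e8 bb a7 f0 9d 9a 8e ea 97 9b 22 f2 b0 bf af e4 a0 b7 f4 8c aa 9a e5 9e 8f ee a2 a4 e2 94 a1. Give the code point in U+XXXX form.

U+B0FEF

Offset 0: leading byte 0xE9 = 11101001 → 3-byte char #1 = E9 90 9B.
Offset 3: leading byte 0xE8 = 11101000 → 3-byte char #2 = E8 BB A7.
Offset 6: leading byte 0xF0 = 11110000 → 4-byte char #3 = F0 9D 9A 8E.
Offset 10: leading byte 0xEA = 11101010 → 3-byte char #4 = EA 97 9B.
Offset 13: leading byte 0x22 = 00100010 → 1-byte char #5 = 22.
Offset 14: leading byte 0xF2 = 11110010 → 4-byte char #6 = F2 B0 BF AF.
Leading byte 0xF2 = 11110010 matches 11110xxx → 4-byte sequence.
Byte 1: 0xF2 = 11110010, payload 010 (3 bits).
Byte 2: 0xB0 = 10110000 (10xxxxxx ✓), payload 110000.
Byte 3: 0xBF = 10111111 (10xxxxxx ✓), payload 111111.
Byte 4: 0xAF = 10101111 (10xxxxxx ✓), payload 101111.
Concatenate: 010110000111111101111 = 0xB0FEF (21 bits → U+B0FEF).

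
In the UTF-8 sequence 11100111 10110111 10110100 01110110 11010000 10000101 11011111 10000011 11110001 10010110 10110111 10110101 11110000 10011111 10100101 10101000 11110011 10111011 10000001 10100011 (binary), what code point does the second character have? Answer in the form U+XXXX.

Offset 0: leading byte 0xE7 = 11100111 → 3-byte char #1 = E7 B7 B4.
Offset 3: leading byte 0x76 = 01110110 → 1-byte char #2 = 76.
Leading byte 0x76 = 01110110 matches 0xxxxxxx → 1-byte sequence.
Byte 1: 0x76 = 01110110, payload 1110110 (7 bits).
Concatenate: 1110110 = 0x76 (7 bits → U+0076).

U+0076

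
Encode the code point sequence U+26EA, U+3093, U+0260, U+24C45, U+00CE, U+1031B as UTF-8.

E2 9B AA E3 82 93 C9 A0 F0 A4 B1 85 C3 8E F0 90 8C 9B

U+26EA: 3-byte form → E2 9B AA.
U+3093: 3-byte form → E3 82 93.
U+0260: 2-byte form → C9 A0.
U+24C45: 4-byte form → F0 A4 B1 85.
U+00CE: 2-byte form → C3 8E.
U+1031B: 4-byte form → F0 90 8C 9B.
Concatenated (18 bytes): E2 9B AA E3 82 93 C9 A0 F0 A4 B1 85 C3 8E F0 90 8C 9B.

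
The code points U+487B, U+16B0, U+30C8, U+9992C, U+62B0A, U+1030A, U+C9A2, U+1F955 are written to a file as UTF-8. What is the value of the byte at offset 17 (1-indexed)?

1-indexed offset 17 is 0-indexed offset 16.
U+487B → 3-byte form E4 A1 BB at offsets 0–2.
U+16B0 → 3-byte form E1 9A B0 at offsets 3–5.
U+30C8 → 3-byte form E3 83 88 at offsets 6–8.
U+9992C → 4-byte form F2 99 A4 AC at offsets 9–12.
U+62B0A → 4-byte form F1 A2 AC 8A at offsets 13–16.
Offset 16 falls in char 5's range; it's byte 4 of F1 A2 AC 8A = 0x8A.

0x8A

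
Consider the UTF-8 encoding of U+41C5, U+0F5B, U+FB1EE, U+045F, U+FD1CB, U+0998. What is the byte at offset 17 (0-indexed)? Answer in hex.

U+41C5 → 3-byte form E4 87 85 at offsets 0–2.
U+0F5B → 3-byte form E0 BD 9B at offsets 3–5.
U+FB1EE → 4-byte form F3 BB 87 AE at offsets 6–9.
U+045F → 2-byte form D1 9F at offsets 10–11.
U+FD1CB → 4-byte form F3 BD 87 8B at offsets 12–15.
U+0998 → 3-byte form E0 A6 98 at offsets 16–18.
Offset 17 falls in char 6's range; it's byte 2 of E0 A6 98 = 0xA6.

0xA6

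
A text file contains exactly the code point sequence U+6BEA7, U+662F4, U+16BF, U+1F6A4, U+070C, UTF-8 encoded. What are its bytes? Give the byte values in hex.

U+6BEA7: 4-byte form → F1 AB BA A7.
U+662F4: 4-byte form → F1 A6 8B B4.
U+16BF: 3-byte form → E1 9A BF.
U+1F6A4: 4-byte form → F0 9F 9A A4.
U+070C: 2-byte form → DC 8C.
Concatenated (17 bytes): F1 AB BA A7 F1 A6 8B B4 E1 9A BF F0 9F 9A A4 DC 8C.

F1 AB BA A7 F1 A6 8B B4 E1 9A BF F0 9F 9A A4 DC 8C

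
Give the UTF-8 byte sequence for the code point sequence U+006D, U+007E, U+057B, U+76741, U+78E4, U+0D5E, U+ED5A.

U+006D: 1-byte form → 6D.
U+007E: 1-byte form → 7E.
U+057B: 2-byte form → D5 BB.
U+76741: 4-byte form → F1 B6 9D 81.
U+78E4: 3-byte form → E7 A3 A4.
U+0D5E: 3-byte form → E0 B5 9E.
U+ED5A: 3-byte form → EE B5 9A.
Concatenated (17 bytes): 6D 7E D5 BB F1 B6 9D 81 E7 A3 A4 E0 B5 9E EE B5 9A.

6D 7E D5 BB F1 B6 9D 81 E7 A3 A4 E0 B5 9E EE B5 9A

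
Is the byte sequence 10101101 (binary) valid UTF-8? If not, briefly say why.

Byte 0xAD = 10101101 has the form 10xxxxxx — a continuation byte — but there is no preceding leading byte.

invalid (continuation byte with no leading byte)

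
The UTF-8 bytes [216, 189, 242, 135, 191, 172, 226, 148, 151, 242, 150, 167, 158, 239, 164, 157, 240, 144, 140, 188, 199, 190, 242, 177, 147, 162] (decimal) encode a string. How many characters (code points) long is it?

Byte at offset 0: 0xD8 = 11011000 → 2-byte char (#1). Advance 2.
Byte at offset 2: 0xF2 = 11110010 → 4-byte char (#2). Advance 4.
Byte at offset 6: 0xE2 = 11100010 → 3-byte char (#3). Advance 3.
Byte at offset 9: 0xF2 = 11110010 → 4-byte char (#4). Advance 4.
Byte at offset 13: 0xEF = 11101111 → 3-byte char (#5). Advance 3.
Byte at offset 16: 0xF0 = 11110000 → 4-byte char (#6). Advance 4.
Byte at offset 20: 0xC7 = 11000111 → 2-byte char (#7). Advance 2.
Byte at offset 22: 0xF2 = 11110010 → 4-byte char (#8). Advance 4.
Reached end at offset 26 after 8 code points.

8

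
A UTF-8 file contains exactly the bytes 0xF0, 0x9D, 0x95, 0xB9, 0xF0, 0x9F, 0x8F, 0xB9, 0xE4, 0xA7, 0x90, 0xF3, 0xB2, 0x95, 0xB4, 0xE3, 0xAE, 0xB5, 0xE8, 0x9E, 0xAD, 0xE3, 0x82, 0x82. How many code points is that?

Byte at offset 0: 0xF0 = 11110000 → 4-byte char (#1). Advance 4.
Byte at offset 4: 0xF0 = 11110000 → 4-byte char (#2). Advance 4.
Byte at offset 8: 0xE4 = 11100100 → 3-byte char (#3). Advance 3.
Byte at offset 11: 0xF3 = 11110011 → 4-byte char (#4). Advance 4.
Byte at offset 15: 0xE3 = 11100011 → 3-byte char (#5). Advance 3.
Byte at offset 18: 0xE8 = 11101000 → 3-byte char (#6). Advance 3.
Byte at offset 21: 0xE3 = 11100011 → 3-byte char (#7). Advance 3.
Reached end at offset 24 after 7 code points.

7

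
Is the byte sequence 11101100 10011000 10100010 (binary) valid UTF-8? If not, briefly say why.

Leading byte 0xEC = 11101100 → 3-byte form.
Continuation bytes 0x98=10011000, 0xA2=10100010 all match 10xxxxxx.
Decoded value 0xC622 is ≥ 0x800 (shortest form) and not a surrogate.

valid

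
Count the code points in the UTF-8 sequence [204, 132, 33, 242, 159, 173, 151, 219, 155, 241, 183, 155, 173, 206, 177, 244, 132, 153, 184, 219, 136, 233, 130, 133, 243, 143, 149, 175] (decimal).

10

Byte at offset 0: 0xCC = 11001100 → 2-byte char (#1). Advance 2.
Byte at offset 2: 0x21 = 00100001 → 1-byte char (#2). Advance 1.
Byte at offset 3: 0xF2 = 11110010 → 4-byte char (#3). Advance 4.
Byte at offset 7: 0xDB = 11011011 → 2-byte char (#4). Advance 2.
Byte at offset 9: 0xF1 = 11110001 → 4-byte char (#5). Advance 4.
Byte at offset 13: 0xCE = 11001110 → 2-byte char (#6). Advance 2.
Byte at offset 15: 0xF4 = 11110100 → 4-byte char (#7). Advance 4.
Byte at offset 19: 0xDB = 11011011 → 2-byte char (#8). Advance 2.
Byte at offset 21: 0xE9 = 11101001 → 3-byte char (#9). Advance 3.
Byte at offset 24: 0xF3 = 11110011 → 4-byte char (#10). Advance 4.
Reached end at offset 28 after 10 code points.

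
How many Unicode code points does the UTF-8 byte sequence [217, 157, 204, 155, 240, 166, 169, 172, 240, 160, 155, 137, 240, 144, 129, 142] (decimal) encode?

Byte at offset 0: 0xD9 = 11011001 → 2-byte char (#1). Advance 2.
Byte at offset 2: 0xCC = 11001100 → 2-byte char (#2). Advance 2.
Byte at offset 4: 0xF0 = 11110000 → 4-byte char (#3). Advance 4.
Byte at offset 8: 0xF0 = 11110000 → 4-byte char (#4). Advance 4.
Byte at offset 12: 0xF0 = 11110000 → 4-byte char (#5). Advance 4.
Reached end at offset 16 after 5 code points.

5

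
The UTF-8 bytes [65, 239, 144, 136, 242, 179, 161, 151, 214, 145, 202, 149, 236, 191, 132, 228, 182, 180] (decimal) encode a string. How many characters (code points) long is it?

7

Byte at offset 0: 0x41 = 01000001 → 1-byte char (#1). Advance 1.
Byte at offset 1: 0xEF = 11101111 → 3-byte char (#2). Advance 3.
Byte at offset 4: 0xF2 = 11110010 → 4-byte char (#3). Advance 4.
Byte at offset 8: 0xD6 = 11010110 → 2-byte char (#4). Advance 2.
Byte at offset 10: 0xCA = 11001010 → 2-byte char (#5). Advance 2.
Byte at offset 12: 0xEC = 11101100 → 3-byte char (#6). Advance 3.
Byte at offset 15: 0xE4 = 11100100 → 3-byte char (#7). Advance 3.
Reached end at offset 18 after 7 code points.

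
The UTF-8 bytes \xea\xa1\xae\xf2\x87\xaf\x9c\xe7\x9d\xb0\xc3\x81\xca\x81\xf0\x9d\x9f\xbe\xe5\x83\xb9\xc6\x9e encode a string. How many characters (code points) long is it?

8

Byte at offset 0: 0xEA = 11101010 → 3-byte char (#1). Advance 3.
Byte at offset 3: 0xF2 = 11110010 → 4-byte char (#2). Advance 4.
Byte at offset 7: 0xE7 = 11100111 → 3-byte char (#3). Advance 3.
Byte at offset 10: 0xC3 = 11000011 → 2-byte char (#4). Advance 2.
Byte at offset 12: 0xCA = 11001010 → 2-byte char (#5). Advance 2.
Byte at offset 14: 0xF0 = 11110000 → 4-byte char (#6). Advance 4.
Byte at offset 18: 0xE5 = 11100101 → 3-byte char (#7). Advance 3.
Byte at offset 21: 0xC6 = 11000110 → 2-byte char (#8). Advance 2.
Reached end at offset 23 after 8 code points.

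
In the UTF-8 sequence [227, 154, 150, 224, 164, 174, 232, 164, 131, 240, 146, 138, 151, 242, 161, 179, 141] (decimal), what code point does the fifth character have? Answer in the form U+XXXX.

Offset 0: leading byte 0xE3 = 11100011 → 3-byte char #1 = E3 9A 96.
Offset 3: leading byte 0xE0 = 11100000 → 3-byte char #2 = E0 A4 AE.
Offset 6: leading byte 0xE8 = 11101000 → 3-byte char #3 = E8 A4 83.
Offset 9: leading byte 0xF0 = 11110000 → 4-byte char #4 = F0 92 8A 97.
Offset 13: leading byte 0xF2 = 11110010 → 4-byte char #5 = F2 A1 B3 8D.
Leading byte 0xF2 = 11110010 matches 11110xxx → 4-byte sequence.
Byte 1: 0xF2 = 11110010, payload 010 (3 bits).
Byte 2: 0xA1 = 10100001 (10xxxxxx ✓), payload 100001.
Byte 3: 0xB3 = 10110011 (10xxxxxx ✓), payload 110011.
Byte 4: 0x8D = 10001101 (10xxxxxx ✓), payload 001101.
Concatenate: 010100001110011001101 = 0xA1CCD (21 bits → U+A1CCD).

U+A1CCD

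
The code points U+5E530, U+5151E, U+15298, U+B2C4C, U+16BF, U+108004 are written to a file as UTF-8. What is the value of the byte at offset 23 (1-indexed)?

0x84

1-indexed offset 23 is 0-indexed offset 22.
U+5E530 → 4-byte form F1 9E 94 B0 at offsets 0–3.
U+5151E → 4-byte form F1 91 94 9E at offsets 4–7.
U+15298 → 4-byte form F0 95 8A 98 at offsets 8–11.
U+B2C4C → 4-byte form F2 B2 B1 8C at offsets 12–15.
U+16BF → 3-byte form E1 9A BF at offsets 16–18.
U+108004 → 4-byte form F4 88 80 84 at offsets 19–22.
Offset 22 falls in char 6's range; it's byte 4 of F4 88 80 84 = 0x84.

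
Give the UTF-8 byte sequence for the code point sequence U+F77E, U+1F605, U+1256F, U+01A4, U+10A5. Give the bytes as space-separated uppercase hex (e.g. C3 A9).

U+F77E: 3-byte form → EF 9D BE.
U+1F605: 4-byte form → F0 9F 98 85.
U+1256F: 4-byte form → F0 92 95 AF.
U+01A4: 2-byte form → C6 A4.
U+10A5: 3-byte form → E1 82 A5.
Concatenated (16 bytes): EF 9D BE F0 9F 98 85 F0 92 95 AF C6 A4 E1 82 A5.

EF 9D BE F0 9F 98 85 F0 92 95 AF C6 A4 E1 82 A5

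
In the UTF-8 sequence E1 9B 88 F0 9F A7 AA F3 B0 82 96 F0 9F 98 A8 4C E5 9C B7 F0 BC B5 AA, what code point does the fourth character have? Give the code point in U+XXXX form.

U+1F628

Offset 0: leading byte 0xE1 = 11100001 → 3-byte char #1 = E1 9B 88.
Offset 3: leading byte 0xF0 = 11110000 → 4-byte char #2 = F0 9F A7 AA.
Offset 7: leading byte 0xF3 = 11110011 → 4-byte char #3 = F3 B0 82 96.
Offset 11: leading byte 0xF0 = 11110000 → 4-byte char #4 = F0 9F 98 A8.
Leading byte 0xF0 = 11110000 matches 11110xxx → 4-byte sequence.
Byte 1: 0xF0 = 11110000, payload 000 (3 bits).
Byte 2: 0x9F = 10011111 (10xxxxxx ✓), payload 011111.
Byte 3: 0x98 = 10011000 (10xxxxxx ✓), payload 011000.
Byte 4: 0xA8 = 10101000 (10xxxxxx ✓), payload 101000.
Concatenate: 000011111011000101000 = 0x1F628 (21 bits → U+1F628).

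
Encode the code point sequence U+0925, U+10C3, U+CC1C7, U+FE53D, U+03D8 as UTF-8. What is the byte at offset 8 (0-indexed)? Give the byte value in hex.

0x87

U+0925 → 3-byte form E0 A4 A5 at offsets 0–2.
U+10C3 → 3-byte form E1 83 83 at offsets 3–5.
U+CC1C7 → 4-byte form F3 8C 87 87 at offsets 6–9.
Offset 8 falls in char 3's range; it's byte 3 of F3 8C 87 87 = 0x87.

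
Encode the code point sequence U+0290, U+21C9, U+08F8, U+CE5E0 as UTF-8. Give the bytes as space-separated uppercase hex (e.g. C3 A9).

CA 90 E2 87 89 E0 A3 B8 F3 8E 97 A0

U+0290: 2-byte form → CA 90.
U+21C9: 3-byte form → E2 87 89.
U+08F8: 3-byte form → E0 A3 B8.
U+CE5E0: 4-byte form → F3 8E 97 A0.
Concatenated (12 bytes): CA 90 E2 87 89 E0 A3 B8 F3 8E 97 A0.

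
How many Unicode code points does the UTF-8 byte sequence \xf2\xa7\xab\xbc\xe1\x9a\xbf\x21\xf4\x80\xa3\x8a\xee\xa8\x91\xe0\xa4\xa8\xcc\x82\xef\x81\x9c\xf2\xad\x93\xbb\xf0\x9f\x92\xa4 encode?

10

Byte at offset 0: 0xF2 = 11110010 → 4-byte char (#1). Advance 4.
Byte at offset 4: 0xE1 = 11100001 → 3-byte char (#2). Advance 3.
Byte at offset 7: 0x21 = 00100001 → 1-byte char (#3). Advance 1.
Byte at offset 8: 0xF4 = 11110100 → 4-byte char (#4). Advance 4.
Byte at offset 12: 0xEE = 11101110 → 3-byte char (#5). Advance 3.
Byte at offset 15: 0xE0 = 11100000 → 3-byte char (#6). Advance 3.
Byte at offset 18: 0xCC = 11001100 → 2-byte char (#7). Advance 2.
Byte at offset 20: 0xEF = 11101111 → 3-byte char (#8). Advance 3.
Byte at offset 23: 0xF2 = 11110010 → 4-byte char (#9). Advance 4.
Byte at offset 27: 0xF0 = 11110000 → 4-byte char (#10). Advance 4.
Reached end at offset 31 after 10 code points.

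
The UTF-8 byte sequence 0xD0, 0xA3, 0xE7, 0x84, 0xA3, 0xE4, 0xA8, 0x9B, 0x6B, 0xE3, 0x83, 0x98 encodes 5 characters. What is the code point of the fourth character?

U+006B

Offset 0: leading byte 0xD0 = 11010000 → 2-byte char #1 = D0 A3.
Offset 2: leading byte 0xE7 = 11100111 → 3-byte char #2 = E7 84 A3.
Offset 5: leading byte 0xE4 = 11100100 → 3-byte char #3 = E4 A8 9B.
Offset 8: leading byte 0x6B = 01101011 → 1-byte char #4 = 6B.
Leading byte 0x6B = 01101011 matches 0xxxxxxx → 1-byte sequence.
Byte 1: 0x6B = 01101011, payload 1101011 (7 bits).
Concatenate: 1101011 = 0x6B (7 bits → U+006B).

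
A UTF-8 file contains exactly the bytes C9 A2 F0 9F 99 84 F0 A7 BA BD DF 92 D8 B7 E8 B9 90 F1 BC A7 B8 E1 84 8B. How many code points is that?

8

Byte at offset 0: 0xC9 = 11001001 → 2-byte char (#1). Advance 2.
Byte at offset 2: 0xF0 = 11110000 → 4-byte char (#2). Advance 4.
Byte at offset 6: 0xF0 = 11110000 → 4-byte char (#3). Advance 4.
Byte at offset 10: 0xDF = 11011111 → 2-byte char (#4). Advance 2.
Byte at offset 12: 0xD8 = 11011000 → 2-byte char (#5). Advance 2.
Byte at offset 14: 0xE8 = 11101000 → 3-byte char (#6). Advance 3.
Byte at offset 17: 0xF1 = 11110001 → 4-byte char (#7). Advance 4.
Byte at offset 21: 0xE1 = 11100001 → 3-byte char (#8). Advance 3.
Reached end at offset 24 after 8 code points.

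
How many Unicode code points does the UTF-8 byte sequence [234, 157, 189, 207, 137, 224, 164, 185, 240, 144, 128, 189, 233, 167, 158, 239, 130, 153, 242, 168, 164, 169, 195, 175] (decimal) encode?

8

Byte at offset 0: 0xEA = 11101010 → 3-byte char (#1). Advance 3.
Byte at offset 3: 0xCF = 11001111 → 2-byte char (#2). Advance 2.
Byte at offset 5: 0xE0 = 11100000 → 3-byte char (#3). Advance 3.
Byte at offset 8: 0xF0 = 11110000 → 4-byte char (#4). Advance 4.
Byte at offset 12: 0xE9 = 11101001 → 3-byte char (#5). Advance 3.
Byte at offset 15: 0xEF = 11101111 → 3-byte char (#6). Advance 3.
Byte at offset 18: 0xF2 = 11110010 → 4-byte char (#7). Advance 4.
Byte at offset 22: 0xC3 = 11000011 → 2-byte char (#8). Advance 2.
Reached end at offset 24 after 8 code points.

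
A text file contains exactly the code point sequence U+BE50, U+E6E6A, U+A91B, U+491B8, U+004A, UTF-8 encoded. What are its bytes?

EB B9 90 F3 A6 B9 AA EA A4 9B F1 89 86 B8 4A

U+BE50: 3-byte form → EB B9 90.
U+E6E6A: 4-byte form → F3 A6 B9 AA.
U+A91B: 3-byte form → EA A4 9B.
U+491B8: 4-byte form → F1 89 86 B8.
U+004A: 1-byte form → 4A.
Concatenated (15 bytes): EB B9 90 F3 A6 B9 AA EA A4 9B F1 89 86 B8 4A.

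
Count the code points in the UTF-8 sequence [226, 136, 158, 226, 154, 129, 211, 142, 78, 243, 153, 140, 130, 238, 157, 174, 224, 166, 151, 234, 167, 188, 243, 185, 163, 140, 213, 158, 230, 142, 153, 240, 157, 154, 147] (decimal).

Byte at offset 0: 0xE2 = 11100010 → 3-byte char (#1). Advance 3.
Byte at offset 3: 0xE2 = 11100010 → 3-byte char (#2). Advance 3.
Byte at offset 6: 0xD3 = 11010011 → 2-byte char (#3). Advance 2.
Byte at offset 8: 0x4E = 01001110 → 1-byte char (#4). Advance 1.
Byte at offset 9: 0xF3 = 11110011 → 4-byte char (#5). Advance 4.
Byte at offset 13: 0xEE = 11101110 → 3-byte char (#6). Advance 3.
Byte at offset 16: 0xE0 = 11100000 → 3-byte char (#7). Advance 3.
Byte at offset 19: 0xEA = 11101010 → 3-byte char (#8). Advance 3.
Byte at offset 22: 0xF3 = 11110011 → 4-byte char (#9). Advance 4.
Byte at offset 26: 0xD5 = 11010101 → 2-byte char (#10). Advance 2.
Byte at offset 28: 0xE6 = 11100110 → 3-byte char (#11). Advance 3.
Byte at offset 31: 0xF0 = 11110000 → 4-byte char (#12). Advance 4.
Reached end at offset 35 after 12 code points.

12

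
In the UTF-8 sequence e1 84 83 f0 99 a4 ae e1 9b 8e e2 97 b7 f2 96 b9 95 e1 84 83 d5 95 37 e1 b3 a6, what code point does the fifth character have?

Offset 0: leading byte 0xE1 = 11100001 → 3-byte char #1 = E1 84 83.
Offset 3: leading byte 0xF0 = 11110000 → 4-byte char #2 = F0 99 A4 AE.
Offset 7: leading byte 0xE1 = 11100001 → 3-byte char #3 = E1 9B 8E.
Offset 10: leading byte 0xE2 = 11100010 → 3-byte char #4 = E2 97 B7.
Offset 13: leading byte 0xF2 = 11110010 → 4-byte char #5 = F2 96 B9 95.
Leading byte 0xF2 = 11110010 matches 11110xxx → 4-byte sequence.
Byte 1: 0xF2 = 11110010, payload 010 (3 bits).
Byte 2: 0x96 = 10010110 (10xxxxxx ✓), payload 010110.
Byte 3: 0xB9 = 10111001 (10xxxxxx ✓), payload 111001.
Byte 4: 0x95 = 10010101 (10xxxxxx ✓), payload 010101.
Concatenate: 010010110111001010101 = 0x96E55 (21 bits → U+96E55).

U+96E55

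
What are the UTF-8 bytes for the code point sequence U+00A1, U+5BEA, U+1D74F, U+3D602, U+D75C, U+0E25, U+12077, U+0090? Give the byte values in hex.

C2 A1 E5 AF AA F0 9D 9D 8F F0 BD 98 82 ED 9D 9C E0 B8 A5 F0 92 81 B7 C2 90

U+00A1: 2-byte form → C2 A1.
U+5BEA: 3-byte form → E5 AF AA.
U+1D74F: 4-byte form → F0 9D 9D 8F.
U+3D602: 4-byte form → F0 BD 98 82.
U+D75C: 3-byte form → ED 9D 9C.
U+0E25: 3-byte form → E0 B8 A5.
U+12077: 4-byte form → F0 92 81 B7.
U+0090: 2-byte form → C2 90.
Concatenated (25 bytes): C2 A1 E5 AF AA F0 9D 9D 8F F0 BD 98 82 ED 9D 9C E0 B8 A5 F0 92 81 B7 C2 90.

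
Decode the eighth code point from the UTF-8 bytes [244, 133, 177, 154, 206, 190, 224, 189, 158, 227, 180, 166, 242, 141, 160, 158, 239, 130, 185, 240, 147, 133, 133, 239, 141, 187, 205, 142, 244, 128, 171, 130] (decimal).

Offset 0: leading byte 0xF4 = 11110100 → 4-byte char #1 = F4 85 B1 9A.
Offset 4: leading byte 0xCE = 11001110 → 2-byte char #2 = CE BE.
Offset 6: leading byte 0xE0 = 11100000 → 3-byte char #3 = E0 BD 9E.
Offset 9: leading byte 0xE3 = 11100011 → 3-byte char #4 = E3 B4 A6.
Offset 12: leading byte 0xF2 = 11110010 → 4-byte char #5 = F2 8D A0 9E.
Offset 16: leading byte 0xEF = 11101111 → 3-byte char #6 = EF 82 B9.
Offset 19: leading byte 0xF0 = 11110000 → 4-byte char #7 = F0 93 85 85.
Offset 23: leading byte 0xEF = 11101111 → 3-byte char #8 = EF 8D BB.
Leading byte 0xEF = 11101111 matches 1110xxxx → 3-byte sequence.
Byte 1: 0xEF = 11101111, payload 1111 (4 bits).
Byte 2: 0x8D = 10001101 (10xxxxxx ✓), payload 001101.
Byte 3: 0xBB = 10111011 (10xxxxxx ✓), payload 111011.
Concatenate: 1111001101111011 = 0xF37B (16 bits → U+F37B).

U+F37B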